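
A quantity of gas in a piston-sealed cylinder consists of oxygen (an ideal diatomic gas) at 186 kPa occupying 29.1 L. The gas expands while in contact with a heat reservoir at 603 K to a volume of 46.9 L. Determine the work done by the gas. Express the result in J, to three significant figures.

W ≈ 2580 J

Isothermal: W = nRT ln(V₂/V₁) = P₁V₁ ln(V₂/V₁).
P₁V₁ = (186 kPa)(29.1 L) = 5413 J.
W = 5413 × ln(46.9/29.1) = 5413 × 0.4773
W_by_gas = 2583 J.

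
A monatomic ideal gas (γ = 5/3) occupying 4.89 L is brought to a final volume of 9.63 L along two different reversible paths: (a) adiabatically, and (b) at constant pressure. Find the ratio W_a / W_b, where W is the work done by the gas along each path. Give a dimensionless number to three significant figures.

Path (a) adiabatic: W = P₁V₁(1 − (V₁/V₂)^(γ−1))/(γ−1) → W_a/(P₁V₁) = 0.5453.
Path (b) isobaric: W = P₁(V₂ − V₁) → W_b/(P₁V₁) = 0.9693.
W_a / W_b = 0.5453 / 0.9693 = 0.5625.

W_a / W_b ≈ 0.563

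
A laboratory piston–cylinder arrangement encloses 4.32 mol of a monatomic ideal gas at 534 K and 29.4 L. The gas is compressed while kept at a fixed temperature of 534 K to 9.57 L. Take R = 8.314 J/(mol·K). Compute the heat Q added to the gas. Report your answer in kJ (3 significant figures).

Q ≈ -21.5 kJ

Isothermal ⇒ ΔU = 0, so Q = W = nRT ln(V₂/V₁).
Q = (4.32)(8.314)(534) ln(9.57/29.4) = 19179 × -1.122 = -21526 J.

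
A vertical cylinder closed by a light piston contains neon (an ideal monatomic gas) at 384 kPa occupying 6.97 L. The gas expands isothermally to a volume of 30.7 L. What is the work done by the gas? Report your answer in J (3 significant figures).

Isothermal: W = nRT ln(V₂/V₁) = P₁V₁ ln(V₂/V₁).
P₁V₁ = (384 kPa)(6.97 L) = 2676 J.
W = 2676 × ln(30.7/6.97) = 2676 × 1.483
W_by_gas = 3968 J.

W ≈ 3970 J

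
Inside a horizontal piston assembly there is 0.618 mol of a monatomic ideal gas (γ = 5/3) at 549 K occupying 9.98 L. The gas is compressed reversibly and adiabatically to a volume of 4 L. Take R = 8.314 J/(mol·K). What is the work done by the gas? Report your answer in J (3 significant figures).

W ≈ -3550 J

Adiabatic: TV^(γ−1) = const with γ = 5/3.
T₂ = T₁ (V₁/V₂)^(γ−1) = 549 × (9.98/4)^0.667 = 549 × 1.84 = 1010 K.
W_by = nCᵥ(T₁ − T₂) = (0.618)(12.47)(549 − 1010) = -3552 J.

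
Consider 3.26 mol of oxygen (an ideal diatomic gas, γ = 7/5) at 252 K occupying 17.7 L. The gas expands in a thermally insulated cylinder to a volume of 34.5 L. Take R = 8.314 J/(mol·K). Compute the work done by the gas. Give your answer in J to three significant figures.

W ≈ 4000 J

Adiabatic: TV^(γ−1) = const with γ = 7/5.
T₂ = T₁ (V₁/V₂)^(γ−1) = 252 × (17.7/34.5)^0.4 = 252 × 0.7657 = 193 K.
W_by = nCᵥ(T₁ − T₂) = (3.26)(20.79)(252 − 193) = 4001 J.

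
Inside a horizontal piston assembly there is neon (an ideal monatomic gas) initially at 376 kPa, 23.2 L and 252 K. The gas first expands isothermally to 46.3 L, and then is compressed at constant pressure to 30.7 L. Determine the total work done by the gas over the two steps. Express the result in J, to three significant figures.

Step 1 (isothermal): W = P₁V₁ ln(V₂/V₁) = (8723) ln(46.3/23.2) = 6028 J.
After step 1: P = 188.4 kPa, V = 46.3 L, T = 252 K.
Step 2 (isobaric): W = PΔV = (188.4 kPa)(30.7 − 46.3 L) = -2939 J.
W_total = 6028 − 2939 = 3089 J.

W_total ≈ 3090 J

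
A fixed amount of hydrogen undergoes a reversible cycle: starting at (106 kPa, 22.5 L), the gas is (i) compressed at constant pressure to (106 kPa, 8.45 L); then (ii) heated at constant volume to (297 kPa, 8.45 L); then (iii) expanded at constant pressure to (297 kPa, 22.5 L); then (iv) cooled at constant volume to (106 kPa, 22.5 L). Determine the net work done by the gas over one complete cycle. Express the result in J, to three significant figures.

Constant-volume legs do no work.
W(i) = (106)(8.45 − 22.5) = -1489 J; W(iii) = (297)(22.5 − 8.45) = 4173 J.
W_net = -1489 + 4173 = 2684 J (the clockwise enclosed area).

W_net ≈ 2680 J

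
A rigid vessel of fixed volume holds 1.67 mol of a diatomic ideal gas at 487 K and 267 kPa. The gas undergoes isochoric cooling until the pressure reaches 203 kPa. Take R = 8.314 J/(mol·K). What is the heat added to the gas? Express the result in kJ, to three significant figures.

Constant volume ⇒ W = 0, so Q = ΔU = nCᵥΔT with Cᵥ = 5R/2 = 20.79 J/(mol·K).
At constant V, T₂/T₁ = P₂/P₁ ⇒ ΔT = T₁(P₂/P₁ − 1) = 487·(203/267 − 1) = -116.7 K.
ΔU = (1.67)(20.79)(-116.7) = -4052 J.

Q ≈ -4.05 kJ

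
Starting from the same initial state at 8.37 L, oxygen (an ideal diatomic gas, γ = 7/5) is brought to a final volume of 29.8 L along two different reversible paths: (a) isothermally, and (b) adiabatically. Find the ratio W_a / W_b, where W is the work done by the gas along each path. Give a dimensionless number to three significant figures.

W_a / W_b ≈ 1.28

Path (a) isothermal: W = P₁V₁ ln(V₂/V₁) → W_a/(P₁V₁) = 1.27.
Path (b) adiabatic: W = P₁V₁(1 − (V₁/V₂)^(γ−1))/(γ−1) → W_b/(P₁V₁) = 0.9957.
W_a / W_b = 1.27 / 0.9957 = 1.275.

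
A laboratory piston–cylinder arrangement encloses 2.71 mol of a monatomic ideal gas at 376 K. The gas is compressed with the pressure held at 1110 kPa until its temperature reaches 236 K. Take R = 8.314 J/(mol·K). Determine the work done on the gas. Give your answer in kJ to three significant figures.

W ≈ 3.15 kJ

Isobaric: W = P ΔV = nR ΔT.
W = (2.71)(8.314)(236 − 376) = -3154 J.
Work on gas = −W_by = 3154 J.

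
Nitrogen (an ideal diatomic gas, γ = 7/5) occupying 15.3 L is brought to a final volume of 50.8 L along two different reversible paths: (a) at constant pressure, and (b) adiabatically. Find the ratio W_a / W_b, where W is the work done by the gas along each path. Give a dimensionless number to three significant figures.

W_a / W_b ≈ 2.43

Path (a) isobaric: W = P₁(V₂ − V₁) → W_a/(P₁V₁) = 2.32.
Path (b) adiabatic: W = P₁V₁(1 − (V₁/V₂)^(γ−1))/(γ−1) → W_b/(P₁V₁) = 0.9531.
W_a / W_b = 2.32 / 0.9531 = 2.435.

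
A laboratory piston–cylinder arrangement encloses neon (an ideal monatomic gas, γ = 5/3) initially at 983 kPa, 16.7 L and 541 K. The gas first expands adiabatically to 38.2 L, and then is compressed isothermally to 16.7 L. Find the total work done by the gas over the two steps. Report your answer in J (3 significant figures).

W_total ≈ 2620 J

Step 1 (adiabatic): W = (P₁V₁ − P₂V₂)/(γ−1) = (16416 − 9456)/0.667 = 10440 J.
After step 1: P = 247.5 kPa, V = 38.2 L, T = 311.6 K.
Step 2 (isothermal): W = P₁V₁ ln(V₂/V₁) = (9456) ln(16.7/38.2) = -7824 J.
W_total = 10440 − 7824 = 2616 J.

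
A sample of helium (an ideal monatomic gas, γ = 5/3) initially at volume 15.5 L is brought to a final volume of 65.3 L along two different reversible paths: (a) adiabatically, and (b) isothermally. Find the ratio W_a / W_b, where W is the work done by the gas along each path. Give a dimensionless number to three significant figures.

W_a / W_b ≈ 0.643

Path (a) adiabatic: W = P₁V₁(1 − (V₁/V₂)^(γ−1))/(γ−1) → W_a/(P₁V₁) = 0.925.
Path (b) isothermal: W = P₁V₁ ln(V₂/V₁) → W_b/(P₁V₁) = 1.438.
W_a / W_b = 0.925 / 1.438 = 0.6432.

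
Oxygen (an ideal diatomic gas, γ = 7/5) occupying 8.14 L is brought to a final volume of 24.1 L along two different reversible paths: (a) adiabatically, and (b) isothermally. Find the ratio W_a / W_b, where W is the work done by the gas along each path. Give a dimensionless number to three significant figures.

W_a / W_b ≈ 0.811

Path (a) adiabatic: W = P₁V₁(1 − (V₁/V₂)^(γ−1))/(γ−1) → W_a/(P₁V₁) = 0.8805.
Path (b) isothermal: W = P₁V₁ ln(V₂/V₁) → W_b/(P₁V₁) = 1.085.
W_a / W_b = 0.8805 / 1.085 = 0.8112.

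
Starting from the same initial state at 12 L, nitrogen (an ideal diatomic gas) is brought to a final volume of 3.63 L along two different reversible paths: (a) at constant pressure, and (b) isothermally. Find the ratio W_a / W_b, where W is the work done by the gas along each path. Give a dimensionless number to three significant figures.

W_a / W_b ≈ 0.583

Path (a) isobaric: W = P₁(V₂ − V₁) → W_a/(P₁V₁) = -0.6975.
Path (b) isothermal: W = P₁V₁ ln(V₂/V₁) → W_b/(P₁V₁) = -1.196.
W_a / W_b = -0.6975 / -1.196 = 0.5834.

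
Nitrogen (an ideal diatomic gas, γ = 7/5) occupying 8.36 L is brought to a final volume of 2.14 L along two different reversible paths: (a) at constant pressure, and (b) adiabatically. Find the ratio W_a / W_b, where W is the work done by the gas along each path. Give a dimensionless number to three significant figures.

Path (a) isobaric: W = P₁(V₂ − V₁) → W_a/(P₁V₁) = -0.744.
Path (b) adiabatic: W = P₁V₁(1 − (V₁/V₂)^(γ−1))/(γ−1) → W_b/(P₁V₁) = -1.812.
W_a / W_b = -0.744 / -1.812 = 0.4107.

W_a / W_b ≈ 0.411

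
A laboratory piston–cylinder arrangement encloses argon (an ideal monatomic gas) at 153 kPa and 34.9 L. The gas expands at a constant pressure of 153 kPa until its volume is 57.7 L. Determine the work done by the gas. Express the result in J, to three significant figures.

W ≈ 3490 J

Isobaric: W = P ΔV.
W = (153 kPa)(57.7 − 34.9 L) = (153)(22.8) = 3488 J.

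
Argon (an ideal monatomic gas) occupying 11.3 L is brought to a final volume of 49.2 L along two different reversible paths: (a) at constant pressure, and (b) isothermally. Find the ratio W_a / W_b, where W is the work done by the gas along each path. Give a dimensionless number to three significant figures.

W_a / W_b ≈ 2.28

Path (a) isobaric: W = P₁(V₂ − V₁) → W_a/(P₁V₁) = 3.354.
Path (b) isothermal: W = P₁V₁ ln(V₂/V₁) → W_b/(P₁V₁) = 1.471.
W_a / W_b = 3.354 / 1.471 = 2.28.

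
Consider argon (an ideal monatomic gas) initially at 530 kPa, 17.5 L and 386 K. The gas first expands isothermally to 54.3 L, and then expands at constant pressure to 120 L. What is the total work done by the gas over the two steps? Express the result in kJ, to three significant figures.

Step 1 (isothermal): W = P₁V₁ ln(V₂/V₁) = (9275) ln(54.3/17.5) = 10502 J.
After step 1: P = 170.8 kPa, V = 54.3 L, T = 386 K.
Step 2 (isobaric): W = PΔV = (170.8 kPa)(120 − 54.3 L) = 11222 J.
W_total = 10502 + 11222 = 21725 J.

W_total ≈ 21.7 kJ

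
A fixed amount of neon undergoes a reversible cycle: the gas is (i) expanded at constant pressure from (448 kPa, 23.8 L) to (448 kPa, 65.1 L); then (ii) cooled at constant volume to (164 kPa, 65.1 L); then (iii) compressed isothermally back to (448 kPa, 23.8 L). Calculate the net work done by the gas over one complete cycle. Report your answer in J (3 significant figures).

Leg (i): W = PΔV = (448)(65.1 − 23.8) = 18502 J.
Leg (ii): W = 0.
Leg (iii): W = PᵢVᵢ ln(V_f/Vᵢ) = (10676) ln(23.8/65.1) = -10743 J.
W_net = 18502 − 10743 = 7759 J.

W_net ≈ 7760 J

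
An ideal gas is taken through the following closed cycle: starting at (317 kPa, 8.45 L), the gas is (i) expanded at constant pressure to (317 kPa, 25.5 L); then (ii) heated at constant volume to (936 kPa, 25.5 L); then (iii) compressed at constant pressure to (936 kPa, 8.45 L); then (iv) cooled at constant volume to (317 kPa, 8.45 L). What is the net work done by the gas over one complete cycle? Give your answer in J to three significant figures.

Constant-volume legs do no work.
W(i) = (317)(25.5 − 8.45) = 5405 J; W(iii) = (936)(8.45 − 25.5) = -15959 J.
W_net = 5405 − 15959 = -10554 J (the counter-clockwise enclosed area).

W_net ≈ -10600 J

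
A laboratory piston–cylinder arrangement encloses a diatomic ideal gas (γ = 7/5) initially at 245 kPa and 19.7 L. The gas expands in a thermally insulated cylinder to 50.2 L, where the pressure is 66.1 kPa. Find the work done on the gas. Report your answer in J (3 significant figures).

Adiabatic: W = (P₁V₁ − P₂V₂)/(γ − 1) with γ = 7/5.
P₁V₁ = 4826 J, P₂V₂ = 3318 J.
W = (4826 − 3318) / 0.4 = 3771 J.
Work on gas = −W_by = -3771 J.

W ≈ -3770 J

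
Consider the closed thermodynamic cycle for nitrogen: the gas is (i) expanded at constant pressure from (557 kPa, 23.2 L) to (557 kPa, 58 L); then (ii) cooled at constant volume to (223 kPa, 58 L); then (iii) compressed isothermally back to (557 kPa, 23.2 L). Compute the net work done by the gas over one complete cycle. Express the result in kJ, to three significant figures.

W_net ≈ 7.53 kJ

Leg (i): W = PΔV = (557)(58 − 23.2) = 19384 J.
Leg (ii): W = 0.
Leg (iii): W = PᵢVᵢ ln(V_f/Vᵢ) = (12934) ln(23.2/58) = -11851 J.
W_net = 19384 − 11851 = 7532 J.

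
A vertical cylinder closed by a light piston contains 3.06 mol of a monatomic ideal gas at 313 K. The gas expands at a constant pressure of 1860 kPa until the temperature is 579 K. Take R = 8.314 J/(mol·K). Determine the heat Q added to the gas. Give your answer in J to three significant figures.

Q ≈ 16900 J

Isobaric: W = nRΔT = (3.06)(8.314)(266) = 6767 J.
ΔU = nCᵥΔT with Cᵥ = 3R/2: ΔU = (3.06)(12.47)(266) = 10151 J.
Q = ΔU + W = 10151 + 6767 = 16918 J.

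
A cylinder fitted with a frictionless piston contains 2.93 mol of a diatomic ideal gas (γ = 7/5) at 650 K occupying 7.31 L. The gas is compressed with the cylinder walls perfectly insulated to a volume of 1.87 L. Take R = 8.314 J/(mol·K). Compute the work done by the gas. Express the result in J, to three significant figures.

W ≈ -28700 J

Adiabatic: TV^(γ−1) = const with γ = 7/5.
T₂ = T₁ (V₁/V₂)^(γ−1) = 650 × (7.31/1.87)^0.4 = 650 × 1.725 = 1121 K.
W_by = nCᵥ(T₁ − T₂) = (2.93)(20.79)(650 − 1121) = -28706 J.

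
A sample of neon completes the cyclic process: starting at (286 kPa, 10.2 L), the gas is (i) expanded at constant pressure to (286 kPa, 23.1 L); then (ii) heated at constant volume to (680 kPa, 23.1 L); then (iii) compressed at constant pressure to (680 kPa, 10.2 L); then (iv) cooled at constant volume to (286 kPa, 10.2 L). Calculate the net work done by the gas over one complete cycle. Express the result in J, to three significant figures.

Constant-volume legs do no work.
W(i) = (286)(23.1 − 10.2) = 3689 J; W(iii) = (680)(10.2 − 23.1) = -8772 J.
W_net = 3689 − 8772 = -5083 J (the counter-clockwise enclosed area).

W_net ≈ -5080 J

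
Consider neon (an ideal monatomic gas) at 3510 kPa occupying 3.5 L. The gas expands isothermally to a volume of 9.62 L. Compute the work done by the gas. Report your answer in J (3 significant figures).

Isothermal: W = nRT ln(V₂/V₁) = P₁V₁ ln(V₂/V₁).
P₁V₁ = (3510 kPa)(3.5 L) = 12285 J.
W = 12285 × ln(9.62/3.5) = 12285 × 1.011
W_by_gas = 12421 J.

W ≈ 12400 J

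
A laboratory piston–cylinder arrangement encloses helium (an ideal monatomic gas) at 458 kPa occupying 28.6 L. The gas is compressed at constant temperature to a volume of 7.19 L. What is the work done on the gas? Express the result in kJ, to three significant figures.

Isothermal: W = nRT ln(V₂/V₁) = P₁V₁ ln(V₂/V₁).
P₁V₁ = (458 kPa)(28.6 L) = 13099 J.
W = 13099 × ln(7.19/28.6) = 13099 × -1.381
W_by_gas = -18086 J; work on gas = −W_by = 18086 J.

W ≈ 18.1 kJ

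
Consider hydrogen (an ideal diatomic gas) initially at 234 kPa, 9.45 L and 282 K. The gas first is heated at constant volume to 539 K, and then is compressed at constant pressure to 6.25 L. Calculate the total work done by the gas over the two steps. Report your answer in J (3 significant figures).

Step 1 (isochoric): W = 0 (constant volume).
After step 1: P = 447.3 kPa (V unchanged).
Step 2 (isobaric): W = PΔV = (447.3 kPa)(6.25 − 9.45 L) = -1431 J.
W_total = 0 − 1431 = -1431 J.

W_total ≈ -1430 J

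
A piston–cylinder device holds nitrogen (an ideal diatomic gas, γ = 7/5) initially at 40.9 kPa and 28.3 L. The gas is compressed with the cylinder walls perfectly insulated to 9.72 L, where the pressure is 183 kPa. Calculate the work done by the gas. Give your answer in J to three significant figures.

Adiabatic: W = (P₁V₁ − P₂V₂)/(γ − 1) with γ = 7/5.
P₁V₁ = 1157 J, P₂V₂ = 1779 J.
W = (1157 − 1779) / 0.4 = -1553 J.

W ≈ -1550 J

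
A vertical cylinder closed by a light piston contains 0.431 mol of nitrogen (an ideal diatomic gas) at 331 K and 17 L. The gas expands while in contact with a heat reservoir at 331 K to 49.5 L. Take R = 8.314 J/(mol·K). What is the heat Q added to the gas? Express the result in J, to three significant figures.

Isothermal ⇒ ΔU = 0, so Q = W = nRT ln(V₂/V₁).
Q = (0.431)(8.314)(331) ln(49.5/17) = 1186 × 1.069 = 1268 J.

Q ≈ 1270 J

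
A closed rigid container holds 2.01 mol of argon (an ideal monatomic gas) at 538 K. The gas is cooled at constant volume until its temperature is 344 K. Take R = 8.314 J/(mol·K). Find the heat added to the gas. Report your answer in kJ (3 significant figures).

Q ≈ -4.86 kJ

Constant volume ⇒ W = 0, so Q = ΔU = nCᵥΔT with Cᵥ = 3R/2 = 12.47 J/(mol·K).
ΔU = (2.01)(12.47)(344 − 538) = -4863 J.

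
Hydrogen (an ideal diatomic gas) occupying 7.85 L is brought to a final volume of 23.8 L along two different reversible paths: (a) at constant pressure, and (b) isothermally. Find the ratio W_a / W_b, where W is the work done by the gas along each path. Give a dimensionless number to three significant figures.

Path (a) isobaric: W = P₁(V₂ − V₁) → W_a/(P₁V₁) = 2.032.
Path (b) isothermal: W = P₁V₁ ln(V₂/V₁) → W_b/(P₁V₁) = 1.109.
W_a / W_b = 2.032 / 1.109 = 1.832.

W_a / W_b ≈ 1.83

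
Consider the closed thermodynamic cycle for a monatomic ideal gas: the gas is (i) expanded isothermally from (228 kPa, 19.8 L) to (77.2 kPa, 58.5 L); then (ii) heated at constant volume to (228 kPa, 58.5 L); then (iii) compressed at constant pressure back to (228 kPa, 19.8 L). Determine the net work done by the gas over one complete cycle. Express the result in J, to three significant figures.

Leg (i): W = PᵢVᵢ ln(V_f/Vᵢ) = (4514) ln(58.5/19.8) = 4891 J.
Leg (ii): W = 0.
Leg (iii): W = PΔV = (228)(19.8 − 58.5) = -8824 J.
W_net = 4891 − 8824 = -3933 J.

W_net ≈ -3930 J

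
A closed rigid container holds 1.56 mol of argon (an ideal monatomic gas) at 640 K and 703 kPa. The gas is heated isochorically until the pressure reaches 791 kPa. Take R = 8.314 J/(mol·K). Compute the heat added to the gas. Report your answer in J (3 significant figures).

Q ≈ 1560 J

Constant volume ⇒ W = 0, so Q = ΔU = nCᵥΔT with Cᵥ = 3R/2 = 12.47 J/(mol·K).
At constant V, T₂/T₁ = P₂/P₁ ⇒ ΔT = T₁(P₂/P₁ − 1) = 640·(791/703 − 1) = 80.11 K.
ΔU = (1.56)(12.47)(80.11) = 1559 J.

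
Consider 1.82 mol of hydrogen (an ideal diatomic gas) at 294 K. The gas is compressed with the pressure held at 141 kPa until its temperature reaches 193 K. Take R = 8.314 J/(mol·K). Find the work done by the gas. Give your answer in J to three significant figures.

Isobaric: W = P ΔV = nR ΔT.
W = (1.82)(8.314)(193 − 294) = -1528 J.

W ≈ -1530 J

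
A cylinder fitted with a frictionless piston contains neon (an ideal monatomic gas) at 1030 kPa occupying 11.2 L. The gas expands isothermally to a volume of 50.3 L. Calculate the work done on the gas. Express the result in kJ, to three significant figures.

W ≈ -17.3 kJ

Isothermal: W = nRT ln(V₂/V₁) = P₁V₁ ln(V₂/V₁).
P₁V₁ = (1030 kPa)(11.2 L) = 11536 J.
W = 11536 × ln(50.3/11.2) = 11536 × 1.502
W_by_gas = 17328 J; work on gas = −W_by = -17328 J.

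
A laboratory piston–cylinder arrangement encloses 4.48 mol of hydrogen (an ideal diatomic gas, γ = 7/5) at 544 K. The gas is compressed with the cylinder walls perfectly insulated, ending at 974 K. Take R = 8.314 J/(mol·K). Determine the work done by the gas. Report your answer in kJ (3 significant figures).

W ≈ -40.0 kJ

Adiabatic ⇒ Q = 0, so W_by = −ΔU = nCᵥ(T₁ − T₂).
Cᵥ = 5R/2 = 20.79 J/(mol·K).
W = (4.48)(20.79)(544 − 974) = -40040 J.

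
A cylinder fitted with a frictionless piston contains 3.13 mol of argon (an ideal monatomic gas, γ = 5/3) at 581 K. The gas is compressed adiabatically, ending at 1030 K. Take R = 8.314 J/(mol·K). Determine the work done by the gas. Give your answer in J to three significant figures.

Adiabatic ⇒ Q = 0, so W_by = −ΔU = nCᵥ(T₁ − T₂).
Cᵥ = 3R/2 = 12.47 J/(mol·K).
W = (3.13)(12.47)(581 − 1030) = -17526 J.

W ≈ -17500 J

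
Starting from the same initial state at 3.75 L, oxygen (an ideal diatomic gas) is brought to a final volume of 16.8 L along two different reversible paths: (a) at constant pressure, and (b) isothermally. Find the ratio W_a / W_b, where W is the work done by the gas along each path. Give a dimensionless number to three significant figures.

W_a / W_b ≈ 2.32

Path (a) isobaric: W = P₁(V₂ − V₁) → W_a/(P₁V₁) = 3.48.
Path (b) isothermal: W = P₁V₁ ln(V₂/V₁) → W_b/(P₁V₁) = 1.5.
W_a / W_b = 3.48 / 1.5 = 2.321.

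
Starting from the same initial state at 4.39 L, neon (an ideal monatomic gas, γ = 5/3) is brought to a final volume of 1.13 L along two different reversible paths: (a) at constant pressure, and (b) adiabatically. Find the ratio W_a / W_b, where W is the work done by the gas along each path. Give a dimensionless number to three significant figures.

W_a / W_b ≈ 0.336

Path (a) isobaric: W = P₁(V₂ − V₁) → W_a/(P₁V₁) = -0.7426.
Path (b) adiabatic: W = P₁V₁(1 − (V₁/V₂)^(γ−1))/(γ−1) → W_b/(P₁V₁) = -2.207.
W_a / W_b = -0.7426 / -2.207 = 0.3365.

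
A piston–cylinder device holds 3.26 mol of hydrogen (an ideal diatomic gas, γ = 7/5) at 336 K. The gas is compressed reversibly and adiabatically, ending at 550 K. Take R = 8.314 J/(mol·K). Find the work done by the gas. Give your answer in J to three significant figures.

Adiabatic ⇒ Q = 0, so W_by = −ΔU = nCᵥ(T₁ − T₂).
Cᵥ = 5R/2 = 20.79 J/(mol·K).
W = (3.26)(20.79)(336 − 550) = -14500 J.

W ≈ -14500 J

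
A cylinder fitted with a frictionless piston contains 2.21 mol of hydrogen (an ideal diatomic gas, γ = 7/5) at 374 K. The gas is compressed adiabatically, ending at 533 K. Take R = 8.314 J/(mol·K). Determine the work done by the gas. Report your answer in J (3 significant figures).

W ≈ -7300 J

Adiabatic ⇒ Q = 0, so W_by = −ΔU = nCᵥ(T₁ − T₂).
Cᵥ = 5R/2 = 20.79 J/(mol·K).
W = (2.21)(20.79)(374 − 533) = -7304 J.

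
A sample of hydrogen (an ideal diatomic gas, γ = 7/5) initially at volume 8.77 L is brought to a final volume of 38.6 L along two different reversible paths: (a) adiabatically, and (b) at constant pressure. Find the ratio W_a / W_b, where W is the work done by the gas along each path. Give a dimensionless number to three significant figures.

W_a / W_b ≈ 0.329

Path (a) adiabatic: W = P₁V₁(1 − (V₁/V₂)^(γ−1))/(γ−1) → W_a/(P₁V₁) = 1.118.
Path (b) isobaric: W = P₁(V₂ − V₁) → W_b/(P₁V₁) = 3.401.
W_a / W_b = 1.118 / 3.401 = 0.3287.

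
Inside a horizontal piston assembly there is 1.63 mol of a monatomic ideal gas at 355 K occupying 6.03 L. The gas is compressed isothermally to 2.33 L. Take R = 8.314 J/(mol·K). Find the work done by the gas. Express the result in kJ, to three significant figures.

W ≈ -4.57 kJ

Isothermal: W = nRT ln(V₂/V₁).
W = (1.63)(8.314)(355) × ln(2.33/6.03)
  = 4811 × -0.9509
W_by_gas = -4575 J.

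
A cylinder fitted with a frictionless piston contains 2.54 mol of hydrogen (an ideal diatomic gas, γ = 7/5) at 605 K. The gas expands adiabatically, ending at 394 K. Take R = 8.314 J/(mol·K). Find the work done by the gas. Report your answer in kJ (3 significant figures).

Adiabatic ⇒ Q = 0, so W_by = −ΔU = nCᵥ(T₁ − T₂).
Cᵥ = 5R/2 = 20.79 J/(mol·K).
W = (2.54)(20.79)(605 − 394) = 11140 J.

W ≈ 11.1 kJ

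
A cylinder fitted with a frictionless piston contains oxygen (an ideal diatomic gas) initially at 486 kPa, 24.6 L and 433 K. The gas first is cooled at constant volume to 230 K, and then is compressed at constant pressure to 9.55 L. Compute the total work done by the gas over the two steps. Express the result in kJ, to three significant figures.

Step 1 (isochoric): W = 0 (constant volume).
After step 1: P = 258.2 kPa (V unchanged).
Step 2 (isobaric): W = PΔV = (258.2 kPa)(9.55 − 24.6 L) = -3885 J.
W_total = 0 − 3885 = -3885 J.

W_total ≈ -3.89 kJ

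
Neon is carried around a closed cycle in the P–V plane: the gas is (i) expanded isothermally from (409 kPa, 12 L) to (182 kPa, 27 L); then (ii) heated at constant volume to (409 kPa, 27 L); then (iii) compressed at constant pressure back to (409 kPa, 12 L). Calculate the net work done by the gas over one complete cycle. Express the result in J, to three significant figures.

Leg (i): W = PᵢVᵢ ln(V_f/Vᵢ) = (4908) ln(27/12) = 3980 J.
Leg (ii): W = 0.
Leg (iii): W = PΔV = (409)(12 − 27) = -6135 J.
W_net = 3980 − 6135 = -2155 J.

W_net ≈ -2150 J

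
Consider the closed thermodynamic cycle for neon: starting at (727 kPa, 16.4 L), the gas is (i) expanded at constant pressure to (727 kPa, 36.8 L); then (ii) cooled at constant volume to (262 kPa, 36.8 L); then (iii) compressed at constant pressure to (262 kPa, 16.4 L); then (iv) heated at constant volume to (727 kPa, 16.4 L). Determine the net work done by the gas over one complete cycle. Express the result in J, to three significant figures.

Constant-volume legs do no work.
W(i) = (727)(36.8 − 16.4) = 14831 J; W(iii) = (262)(16.4 − 36.8) = -5345 J.
W_net = 14831 − 5345 = 9486 J (the clockwise enclosed area).

W_net ≈ 9490 J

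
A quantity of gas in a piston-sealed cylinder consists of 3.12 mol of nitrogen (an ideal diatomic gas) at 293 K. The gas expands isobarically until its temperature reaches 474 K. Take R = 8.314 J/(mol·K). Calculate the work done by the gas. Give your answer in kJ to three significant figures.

Isobaric: W = P ΔV = nR ΔT.
W = (3.12)(8.314)(474 − 293) = 4695 J.

W ≈ 4.70 kJ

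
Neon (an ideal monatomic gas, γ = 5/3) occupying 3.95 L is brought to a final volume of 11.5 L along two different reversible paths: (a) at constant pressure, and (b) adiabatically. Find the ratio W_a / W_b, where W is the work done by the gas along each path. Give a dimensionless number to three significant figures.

Path (a) isobaric: W = P₁(V₂ − V₁) → W_a/(P₁V₁) = 1.911.
Path (b) adiabatic: W = P₁V₁(1 − (V₁/V₂)^(γ−1))/(γ−1) → W_b/(P₁V₁) = 0.7643.
W_a / W_b = 1.911 / 0.7643 = 2.501.

W_a / W_b ≈ 2.50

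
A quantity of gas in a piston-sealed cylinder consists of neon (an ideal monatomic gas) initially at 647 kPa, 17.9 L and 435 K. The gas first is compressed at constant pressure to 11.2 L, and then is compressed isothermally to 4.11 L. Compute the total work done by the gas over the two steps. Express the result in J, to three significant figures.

W_total ≈ -11600 J

Step 1 (isobaric): W = PΔV = (647 kPa)(11.2 − 17.9 L) = -4335 J.
After step 1: P = 647 kPa, V = 11.2 L, T = 272.2 K.
Step 2 (isothermal): W = P₁V₁ ln(V₂/V₁) = (7246) ln(4.11/11.2) = -7264 J.
W_total = -4335 − 7264 = -11599 J.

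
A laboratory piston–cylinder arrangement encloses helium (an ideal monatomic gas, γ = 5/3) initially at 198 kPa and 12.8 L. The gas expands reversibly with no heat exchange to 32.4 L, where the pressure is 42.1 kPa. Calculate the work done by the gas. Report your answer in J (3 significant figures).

W ≈ 1760 J

Adiabatic: W = (P₁V₁ − P₂V₂)/(γ − 1) with γ = 5/3.
P₁V₁ = 2534 J, P₂V₂ = 1364 J.
W = (2534 − 1364) / 0.6667 = 1756 J.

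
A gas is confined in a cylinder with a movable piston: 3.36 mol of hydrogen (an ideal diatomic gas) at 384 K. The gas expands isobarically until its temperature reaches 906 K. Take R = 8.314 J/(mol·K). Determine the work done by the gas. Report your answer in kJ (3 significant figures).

W ≈ 14.6 kJ

Isobaric: W = P ΔV = nR ΔT.
W = (3.36)(8.314)(906 − 384) = 14582 J.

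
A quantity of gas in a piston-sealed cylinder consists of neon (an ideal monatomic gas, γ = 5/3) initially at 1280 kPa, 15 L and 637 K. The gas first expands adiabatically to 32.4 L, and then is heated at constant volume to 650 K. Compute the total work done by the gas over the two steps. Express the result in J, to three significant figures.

Step 1 (adiabatic): W = (P₁V₁ − P₂V₂)/(γ−1) = (19200 − 11490)/0.667 = 11565 J.
Step 2 (isochoric): W = 0 (constant volume).
W_total = 11565 + 0 = 11565 J.

W_total ≈ 11600 J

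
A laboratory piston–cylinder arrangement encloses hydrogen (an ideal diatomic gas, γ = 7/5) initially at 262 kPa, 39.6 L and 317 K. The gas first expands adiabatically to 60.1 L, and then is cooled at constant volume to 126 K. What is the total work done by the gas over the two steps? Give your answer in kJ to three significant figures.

W_total ≈ 3.99 kJ

Step 1 (adiabatic): W = (P₁V₁ − P₂V₂)/(γ−1) = (10375 − 8781)/0.4 = 3986 J.
Step 2 (isochoric): W = 0 (constant volume).
W_total = 3986 + 0 = 3986 J.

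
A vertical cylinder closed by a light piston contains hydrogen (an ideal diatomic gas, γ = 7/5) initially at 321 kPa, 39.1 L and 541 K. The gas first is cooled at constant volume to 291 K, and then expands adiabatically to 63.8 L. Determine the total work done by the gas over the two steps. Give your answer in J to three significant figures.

W_total ≈ 3000 J

Step 1 (isochoric): W = 0 (constant volume).
After step 1: P = 172.7 kPa (V unchanged).
Step 2 (adiabatic): W = (P₁V₁ − P₂V₂)/(γ−1) = (6751 − 5550)/0.4 = 3002 J.
W_total = 0 + 3002 = 3002 J.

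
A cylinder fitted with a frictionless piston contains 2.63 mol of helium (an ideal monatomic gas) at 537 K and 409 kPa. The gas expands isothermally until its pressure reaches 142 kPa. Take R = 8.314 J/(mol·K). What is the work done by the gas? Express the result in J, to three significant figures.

Isothermal process: W = nRT ln(V₂/V₁) = nRT ln(P₁/P₂).
W = (2.63)(8.314)(537) × ln(409/142)
  = 11742 × ln(2.88) = 11742 × 1.058
W_by_gas = 12422 J.

W ≈ 12400 J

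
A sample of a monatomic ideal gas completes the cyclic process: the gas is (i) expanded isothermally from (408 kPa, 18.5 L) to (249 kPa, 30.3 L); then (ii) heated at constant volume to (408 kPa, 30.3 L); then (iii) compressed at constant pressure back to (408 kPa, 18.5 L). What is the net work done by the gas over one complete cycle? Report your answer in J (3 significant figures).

Leg (i): W = PᵢVᵢ ln(V_f/Vᵢ) = (7548) ln(30.3/18.5) = 3724 J.
Leg (ii): W = 0.
Leg (iii): W = PΔV = (408)(18.5 − 30.3) = -4814 J.
W_net = 3724 − 4814 = -1090 J.

W_net ≈ -1090 J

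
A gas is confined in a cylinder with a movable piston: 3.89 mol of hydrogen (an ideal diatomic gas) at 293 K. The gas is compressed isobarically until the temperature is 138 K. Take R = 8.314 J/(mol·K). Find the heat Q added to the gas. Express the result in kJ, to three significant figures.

Q ≈ -17.5 kJ

Isobaric: W = nRΔT = (3.89)(8.314)(-155) = -5013 J.
ΔU = nCᵥΔT with Cᵥ = 5R/2: ΔU = (3.89)(20.79)(-155) = -12532 J.
Q = ΔU + W = -12532 − 5013 = -17545 J.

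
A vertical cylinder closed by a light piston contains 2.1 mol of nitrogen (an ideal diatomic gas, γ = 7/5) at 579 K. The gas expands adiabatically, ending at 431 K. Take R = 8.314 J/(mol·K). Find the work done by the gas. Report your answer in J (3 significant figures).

Adiabatic ⇒ Q = 0, so W_by = −ΔU = nCᵥ(T₁ − T₂).
Cᵥ = 5R/2 = 20.79 J/(mol·K).
W = (2.1)(20.79)(579 − 431) = 6460 J.

W ≈ 6460 J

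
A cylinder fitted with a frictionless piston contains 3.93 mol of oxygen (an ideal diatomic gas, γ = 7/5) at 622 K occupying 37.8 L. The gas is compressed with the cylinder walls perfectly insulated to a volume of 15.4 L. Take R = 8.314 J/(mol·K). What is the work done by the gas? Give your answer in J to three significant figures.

W ≈ -22000 J

Adiabatic: TV^(γ−1) = const with γ = 7/5.
T₂ = T₁ (V₁/V₂)^(γ−1) = 622 × (37.8/15.4)^0.4 = 622 × 1.432 = 890.8 K.
W_by = nCᵥ(T₁ − T₂) = (3.93)(20.79)(622 − 890.8) = -21957 J.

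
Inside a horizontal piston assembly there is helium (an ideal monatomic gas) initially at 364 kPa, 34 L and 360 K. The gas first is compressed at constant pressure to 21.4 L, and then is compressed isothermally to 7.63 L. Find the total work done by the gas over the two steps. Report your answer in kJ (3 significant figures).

Step 1 (isobaric): W = PΔV = (364 kPa)(21.4 − 34 L) = -4586 J.
After step 1: P = 364 kPa, V = 21.4 L, T = 226.6 K.
Step 2 (isothermal): W = P₁V₁ ln(V₂/V₁) = (7790) ln(7.63/21.4) = -8033 J.
W_total = -4586 − 8033 = -12620 J.

W_total ≈ -12.6 kJ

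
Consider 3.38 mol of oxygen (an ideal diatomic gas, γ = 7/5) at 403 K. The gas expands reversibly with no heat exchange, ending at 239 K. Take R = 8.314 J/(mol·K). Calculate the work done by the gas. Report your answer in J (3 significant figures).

W ≈ 11500 J

Adiabatic ⇒ Q = 0, so W_by = −ΔU = nCᵥ(T₁ − T₂).
Cᵥ = 5R/2 = 20.79 J/(mol·K).
W = (3.38)(20.79)(403 − 239) = 11522 J.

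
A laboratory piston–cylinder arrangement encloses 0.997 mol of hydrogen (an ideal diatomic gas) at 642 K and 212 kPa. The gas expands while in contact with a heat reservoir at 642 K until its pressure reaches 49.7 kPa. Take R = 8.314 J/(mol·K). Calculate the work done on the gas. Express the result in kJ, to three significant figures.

Isothermal process: W = nRT ln(V₂/V₁) = nRT ln(P₁/P₂).
W = (0.997)(8.314)(642) × ln(212/49.7)
  = 5322 × ln(4.266) = 5322 × 1.451
W_by_gas = 7719 J; work on gas = −W_by = -7719 J.

W ≈ -7.72 kJ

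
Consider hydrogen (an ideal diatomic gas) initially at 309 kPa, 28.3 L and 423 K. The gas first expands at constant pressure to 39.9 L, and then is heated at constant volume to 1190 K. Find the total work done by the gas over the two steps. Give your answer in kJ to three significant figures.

W_total ≈ 3.58 kJ

Step 1 (isobaric): W = PΔV = (309 kPa)(39.9 − 28.3 L) = 3584 J.
Step 2 (isochoric): W = 0 (constant volume).
W_total = 3584 + 0 = 3584 J.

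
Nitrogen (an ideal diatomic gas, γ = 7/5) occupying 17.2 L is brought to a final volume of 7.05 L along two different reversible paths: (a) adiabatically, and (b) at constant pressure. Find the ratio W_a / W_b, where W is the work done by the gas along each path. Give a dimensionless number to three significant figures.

W_a / W_b ≈ 1.82

Path (a) adiabatic: W = P₁V₁(1 − (V₁/V₂)^(γ−1))/(γ−1) → W_a/(P₁V₁) = -1.072.
Path (b) isobaric: W = P₁(V₂ − V₁) → W_b/(P₁V₁) = -0.5901.
W_a / W_b = -1.072 / -0.5901 = 1.816.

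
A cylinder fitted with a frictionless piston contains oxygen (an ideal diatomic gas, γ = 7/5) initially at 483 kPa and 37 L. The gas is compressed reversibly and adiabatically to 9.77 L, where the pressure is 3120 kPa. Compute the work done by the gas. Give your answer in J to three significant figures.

Adiabatic: W = (P₁V₁ − P₂V₂)/(γ − 1) with γ = 7/5.
P₁V₁ = 17871 J, P₂V₂ = 30482 J.
W = (17871 − 30482) / 0.4 = -31528 J.

W ≈ -31500 J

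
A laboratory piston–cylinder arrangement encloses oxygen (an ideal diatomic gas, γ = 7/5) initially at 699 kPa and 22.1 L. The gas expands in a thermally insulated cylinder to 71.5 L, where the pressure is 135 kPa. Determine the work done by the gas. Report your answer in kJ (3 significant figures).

W ≈ 14.5 kJ

Adiabatic: W = (P₁V₁ − P₂V₂)/(γ − 1) with γ = 7/5.
P₁V₁ = 15448 J, P₂V₂ = 9652 J.
W = (15448 − 9652) / 0.4 = 14489 J.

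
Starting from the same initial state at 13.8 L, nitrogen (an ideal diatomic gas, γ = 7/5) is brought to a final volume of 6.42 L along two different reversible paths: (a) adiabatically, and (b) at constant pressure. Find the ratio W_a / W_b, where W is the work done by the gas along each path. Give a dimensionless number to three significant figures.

Path (a) adiabatic: W = P₁V₁(1 − (V₁/V₂)^(γ−1))/(γ−1) → W_a/(P₁V₁) = -0.8953.
Path (b) isobaric: W = P₁(V₂ − V₁) → W_b/(P₁V₁) = -0.5348.
W_a / W_b = -0.8953 / -0.5348 = 1.674.

W_a / W_b ≈ 1.67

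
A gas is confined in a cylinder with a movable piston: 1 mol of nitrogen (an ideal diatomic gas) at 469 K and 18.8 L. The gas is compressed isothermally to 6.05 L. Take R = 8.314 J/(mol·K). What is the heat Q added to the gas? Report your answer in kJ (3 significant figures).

Isothermal ⇒ ΔU = 0, so Q = W = nRT ln(V₂/V₁).
Q = (1)(8.314)(469) ln(6.05/18.8) = 3899 × -1.134 = -4421 J.

Q ≈ -4.42 kJ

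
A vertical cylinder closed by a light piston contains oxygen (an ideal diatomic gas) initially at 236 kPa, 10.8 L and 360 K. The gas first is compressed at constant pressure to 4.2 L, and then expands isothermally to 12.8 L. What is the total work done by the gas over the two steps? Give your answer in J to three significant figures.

Step 1 (isobaric): W = PΔV = (236 kPa)(4.2 − 10.8 L) = -1558 J.
After step 1: P = 236 kPa, V = 4.2 L, T = 140 K.
Step 2 (isothermal): W = P₁V₁ ln(V₂/V₁) = (991.2) ln(12.8/4.2) = 1105 J.
W_total = -1558 + 1105 = -453 J.

W_total ≈ -453 J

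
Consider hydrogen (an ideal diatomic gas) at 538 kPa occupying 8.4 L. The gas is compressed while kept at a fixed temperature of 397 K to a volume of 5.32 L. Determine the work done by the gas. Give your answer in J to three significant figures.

Isothermal: W = nRT ln(V₂/V₁) = P₁V₁ ln(V₂/V₁).
P₁V₁ = (538 kPa)(8.4 L) = 4519 J.
W = 4519 × ln(5.32/8.4) = 4519 × -0.4568
W_by_gas = -2064 J.

W ≈ -2060 J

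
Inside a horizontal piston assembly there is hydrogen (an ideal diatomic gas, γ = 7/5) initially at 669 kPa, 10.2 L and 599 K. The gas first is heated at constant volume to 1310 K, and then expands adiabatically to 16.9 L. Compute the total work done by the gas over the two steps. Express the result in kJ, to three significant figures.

Step 1 (isochoric): W = 0 (constant volume).
After step 1: P = 1463 kPa (V unchanged).
Step 2 (adiabatic): W = (P₁V₁ − P₂V₂)/(γ−1) = (14924 − 12194)/0.4 = 6823 J.
W_total = 0 + 6823 = 6823 J.

W_total ≈ 6.82 kJ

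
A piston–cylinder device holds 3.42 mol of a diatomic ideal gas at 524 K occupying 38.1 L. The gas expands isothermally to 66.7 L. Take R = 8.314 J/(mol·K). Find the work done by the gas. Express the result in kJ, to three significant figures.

Isothermal: W = nRT ln(V₂/V₁).
W = (3.42)(8.314)(524) × ln(66.7/38.1)
  = 14899 × 0.56
W_by_gas = 8343 J.

W ≈ 8.34 kJ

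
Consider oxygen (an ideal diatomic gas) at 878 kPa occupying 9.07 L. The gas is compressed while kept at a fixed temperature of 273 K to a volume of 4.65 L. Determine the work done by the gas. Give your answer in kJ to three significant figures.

Isothermal: W = nRT ln(V₂/V₁) = P₁V₁ ln(V₂/V₁).
P₁V₁ = (878 kPa)(9.07 L) = 7963 J.
W = 7963 × ln(4.65/9.07) = 7963 × -0.6681
W_by_gas = -5320 J.

W ≈ -5.32 kJ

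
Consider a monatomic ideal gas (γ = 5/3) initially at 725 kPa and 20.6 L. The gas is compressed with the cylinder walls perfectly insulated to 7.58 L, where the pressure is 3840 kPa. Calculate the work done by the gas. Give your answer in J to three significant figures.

Adiabatic: W = (P₁V₁ − P₂V₂)/(γ − 1) with γ = 5/3.
P₁V₁ = 14935 J, P₂V₂ = 29107 J.
W = (14935 − 29107) / 0.6667 = -21258 J.

W ≈ -21300 J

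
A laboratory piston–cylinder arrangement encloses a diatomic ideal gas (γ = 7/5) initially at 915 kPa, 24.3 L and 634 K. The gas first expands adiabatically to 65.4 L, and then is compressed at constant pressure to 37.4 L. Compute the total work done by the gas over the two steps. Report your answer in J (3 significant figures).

Step 1 (adiabatic): W = (P₁V₁ − P₂V₂)/(γ−1) = (22234 − 14964)/0.4 = 18177 J.
After step 1: P = 228.8 kPa, V = 65.4 L, T = 426.7 K.
Step 2 (isobaric): W = PΔV = (228.8 kPa)(37.4 − 65.4 L) = -6406 J.
W_total = 18177 − 6406 = 11771 J.

W_total ≈ 11800 J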